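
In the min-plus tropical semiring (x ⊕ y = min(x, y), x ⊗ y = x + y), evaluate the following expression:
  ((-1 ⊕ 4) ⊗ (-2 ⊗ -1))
((-1 ⊕ 4) ⊗ (-2 ⊗ -1)) = -4

Expand innermost to outermost. Recall ⊕ takes the minimum of its arguments and ⊗ takes their sum. Working out the expression ((-1 ⊕ 4) ⊗ (-2 ⊗ -1)) gives -4.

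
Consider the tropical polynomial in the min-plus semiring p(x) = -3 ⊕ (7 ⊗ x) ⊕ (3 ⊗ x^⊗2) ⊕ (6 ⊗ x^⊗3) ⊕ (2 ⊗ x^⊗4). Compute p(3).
p(3) = -3

A tropical monomial a ⊗ x^⊗i evaluates to a + i · x. Evaluating each term at x = 3:
  Term 0 contributes -3 + 0 · 3 = -3
  Term 1 contributes 7 + 1 · 3 = 10
  Term 2 contributes 3 + 2 · 3 = 9
  Term 3 contributes 6 + 3 · 3 = 15
  Term 4 contributes 2 + 4 · 3 = 14
p(3) = ⊕ of these = min[-3, 10, 9, 15, 14] = -3.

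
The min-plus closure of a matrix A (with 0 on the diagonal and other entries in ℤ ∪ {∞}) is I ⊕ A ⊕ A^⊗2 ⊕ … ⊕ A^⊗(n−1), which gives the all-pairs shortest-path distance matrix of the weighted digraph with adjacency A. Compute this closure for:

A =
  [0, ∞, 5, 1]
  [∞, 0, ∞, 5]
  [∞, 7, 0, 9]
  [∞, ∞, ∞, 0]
Closure =
  [0, 12, 5, 1]
  [∞, 0, ∞, 5]
  [∞, 7, 0, 9]
  [∞, ∞, ∞, 0]

This is the Floyd-Warshall all-pairs shortest-path computation. For each intermediate vertex k = 0, 1, …, 3, update dist[i][j] ← min(dist[i][j], dist[i][k] + dist[k][j]). The final matrix gives, for each (i, j), the minimum total weight of any directed path from i to j (possibly empty when i = j).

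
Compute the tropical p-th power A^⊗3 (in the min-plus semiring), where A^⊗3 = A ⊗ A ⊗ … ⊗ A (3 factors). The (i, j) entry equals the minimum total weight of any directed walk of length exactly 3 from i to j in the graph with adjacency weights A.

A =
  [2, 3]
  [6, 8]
A^⊗3 =
  [6, 7]
  [10, 11]

Each entry (A^⊗3)_ij equals the minimum over all length-3 walks i = v_0 → v_1 → … → v_3 = j of Σ_t A[v_t][v_{t+1}]. For example, for (i, j) = (0, 1) we minimise over 4 possible intermediate vertex sequences; the minimum is 7, attained along the walk 0 → 0 → 0 → 1.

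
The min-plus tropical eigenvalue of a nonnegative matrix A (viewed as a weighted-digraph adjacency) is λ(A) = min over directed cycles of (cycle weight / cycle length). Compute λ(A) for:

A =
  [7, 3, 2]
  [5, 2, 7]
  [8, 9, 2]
λ(A) = 2

Enumerate directed cycles and compute their means (weight / length). Sample:
  cycle 0 → 0: weight = 7, length = 1, mean = 7/1 ≈ 7.000
  cycle 1 → 1: weight = 2, length = 1, mean = 2/1 ≈ 2.000
  cycle 2 → 2: weight = 2, length = 1, mean = 2/1 ≈ 2.000
  cycle 0 → 1 → 0: weight = 8, length = 2, mean = 8/2 ≈ 4.000
  cycle 0 → 2 → 0: weight = 10, length = 2, mean = 10/2 ≈ 5.000
  cycle 1 → 0 → 1: weight = 8, length = 2, mean = 8/2 ≈ 4.000
Minimum mean = 2.000, attained e.g. along the cycle 1 → 1 with weight 2 and length 1. So λ(A) = 2/1 = 2.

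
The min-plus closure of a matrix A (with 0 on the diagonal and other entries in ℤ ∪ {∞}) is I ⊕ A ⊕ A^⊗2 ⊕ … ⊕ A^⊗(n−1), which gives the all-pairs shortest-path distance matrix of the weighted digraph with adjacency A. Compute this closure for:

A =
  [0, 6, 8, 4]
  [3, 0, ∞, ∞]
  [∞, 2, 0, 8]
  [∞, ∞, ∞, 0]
Closure =
  [0, 6, 8, 4]
  [3, 0, 11, 7]
  [5, 2, 0, 8]
  [∞, ∞, ∞, 0]

This is the Floyd-Warshall all-pairs shortest-path computation. For each intermediate vertex k = 0, 1, …, 3, update dist[i][j] ← min(dist[i][j], dist[i][k] + dist[k][j]). The final matrix gives, for each (i, j), the minimum total weight of any directed path from i to j (possibly empty when i = j).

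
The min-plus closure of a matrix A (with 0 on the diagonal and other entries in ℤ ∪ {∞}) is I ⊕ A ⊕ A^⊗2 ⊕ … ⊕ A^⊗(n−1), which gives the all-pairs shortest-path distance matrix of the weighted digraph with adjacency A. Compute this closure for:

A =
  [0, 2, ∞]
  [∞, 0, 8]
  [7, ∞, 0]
Closure =
  [0, 2, 10]
  [15, 0, 8]
  [7, 9, 0]

This is the Floyd-Warshall all-pairs shortest-path computation. For each intermediate vertex k = 0, 1, …, 2, update dist[i][j] ← min(dist[i][j], dist[i][k] + dist[k][j]). The final matrix gives, for each (i, j), the minimum total weight of any directed path from i to j (possibly empty when i = j).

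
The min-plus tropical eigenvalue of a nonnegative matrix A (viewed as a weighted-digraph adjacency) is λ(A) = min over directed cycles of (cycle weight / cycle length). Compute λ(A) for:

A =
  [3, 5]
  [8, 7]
λ(A) = 3

Enumerate directed cycles and compute their means (weight / length). Sample:
  cycle 0 → 0: weight = 3, length = 1, mean = 3/1 ≈ 3.000
  cycle 1 → 1: weight = 7, length = 1, mean = 7/1 ≈ 7.000
  cycle 0 → 1 → 0: weight = 13, length = 2, mean = 13/2 ≈ 6.500
  cycle 1 → 0 → 1: weight = 13, length = 2, mean = 13/2 ≈ 6.500
Minimum mean = 3.000, attained e.g. along the cycle 0 → 0 with weight 3 and length 1. So λ(A) = 3/1 = 3.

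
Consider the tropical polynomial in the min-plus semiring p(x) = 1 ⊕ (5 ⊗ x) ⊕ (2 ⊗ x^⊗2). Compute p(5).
p(5) = 1

A tropical monomial a ⊗ x^⊗i evaluates to a + i · x. Evaluating each term at x = 5:
  Term 0 contributes 1 + 0 · 5 = 1
  Term 1 contributes 5 + 1 · 5 = 10
  Term 2 contributes 2 + 2 · 5 = 12
p(5) = ⊕ of these = min[1, 10, 12] = 1.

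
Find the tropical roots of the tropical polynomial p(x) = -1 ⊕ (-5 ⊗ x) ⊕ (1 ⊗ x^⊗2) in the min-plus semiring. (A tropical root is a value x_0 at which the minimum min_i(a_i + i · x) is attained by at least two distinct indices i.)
Roots: {-6, 4}

Each tropical root is a break point of the lower envelope of the lines y = a_i + i · x (there are 3 lines, with slopes 0, 1, ..., 2). Only the lines that attain the minimum somewhere contribute to roots; other lines are dominated. Here the surviving (envelope) indices are i = 2, i = 1, i = 0.
Intersections between consecutive envelope lines give the roots: for adjacent envelope indices i < j the intersection is x = (a_i − a_j) / (j − i). Reading off the sorted break points: {-6, 4}.
Verification: at each break x_0, at least two indices attain the minimum of min_i(a_i + i · x_0).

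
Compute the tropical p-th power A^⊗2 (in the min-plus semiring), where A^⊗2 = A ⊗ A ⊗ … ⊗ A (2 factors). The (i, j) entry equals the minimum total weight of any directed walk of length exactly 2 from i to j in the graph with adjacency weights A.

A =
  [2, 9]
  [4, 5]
A^⊗2 =
  [4, 11]
  [6, 10]

Each entry (A^⊗2)_ij equals the minimum over all length-2 walks i = v_0 → v_1 → … → v_2 = j of Σ_t A[v_t][v_{t+1}]. For example, for (i, j) = (0, 1) we minimise over 2 possible intermediate vertex sequences; the minimum is 11, attained along the walk 0 → 0 → 1.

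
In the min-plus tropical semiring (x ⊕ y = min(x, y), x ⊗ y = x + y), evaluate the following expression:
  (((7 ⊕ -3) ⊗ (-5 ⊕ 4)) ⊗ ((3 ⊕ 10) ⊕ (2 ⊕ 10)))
(((7 ⊕ -3) ⊗ (-5 ⊕ 4)) ⊗ ((3 ⊕ 10) ⊕ (2 ⊕ 10))) = -6

Expand innermost to outermost. Recall ⊕ takes the minimum of its arguments and ⊗ takes their sum. Working out the expression (((7 ⊕ -3) ⊗ (-5 ⊕ 4)) ⊗ ((3 ⊕ 10) ⊕ (2 ⊕ 10))) gives -6.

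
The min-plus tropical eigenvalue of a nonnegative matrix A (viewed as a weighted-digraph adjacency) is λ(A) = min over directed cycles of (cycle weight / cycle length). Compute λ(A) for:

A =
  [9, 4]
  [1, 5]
λ(A) = 5/2

Enumerate directed cycles and compute their means (weight / length). Sample:
  cycle 0 → 0: weight = 9, length = 1, mean = 9/1 ≈ 9.000
  cycle 1 → 1: weight = 5, length = 1, mean = 5/1 ≈ 5.000
  cycle 0 → 1 → 0: weight = 5, length = 2, mean = 5/2 ≈ 2.500
  cycle 1 → 0 → 1: weight = 5, length = 2, mean = 5/2 ≈ 2.500
Minimum mean = 2.500, attained e.g. along the cycle 0 → 1 → 0 with weight 5 and length 2. So λ(A) = 5/2 = 5/2.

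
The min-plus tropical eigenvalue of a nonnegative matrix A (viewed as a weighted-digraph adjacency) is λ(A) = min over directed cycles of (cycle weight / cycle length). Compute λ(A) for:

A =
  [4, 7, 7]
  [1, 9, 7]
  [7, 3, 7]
λ(A) = 11/3

Enumerate directed cycles and compute their means (weight / length). Sample:
  cycle 0 → 0: weight = 4, length = 1, mean = 4/1 ≈ 4.000
  cycle 1 → 1: weight = 9, length = 1, mean = 9/1 ≈ 9.000
  cycle 2 → 2: weight = 7, length = 1, mean = 7/1 ≈ 7.000
  cycle 0 → 1 → 0: weight = 8, length = 2, mean = 8/2 ≈ 4.000
  cycle 0 → 2 → 0: weight = 14, length = 2, mean = 14/2 ≈ 7.000
  cycle 1 → 0 → 1: weight = 8, length = 2, mean = 8/2 ≈ 4.000
Minimum mean = 3.667, attained e.g. along the cycle 0 → 2 → 1 → 0 with weight 11 and length 3. So λ(A) = 11/3 = 11/3.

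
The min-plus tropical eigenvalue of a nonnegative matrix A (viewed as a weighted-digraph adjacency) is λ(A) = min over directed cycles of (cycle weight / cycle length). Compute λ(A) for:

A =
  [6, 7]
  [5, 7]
λ(A) = 6

Enumerate directed cycles and compute their means (weight / length). Sample:
  cycle 0 → 0: weight = 6, length = 1, mean = 6/1 ≈ 6.000
  cycle 1 → 1: weight = 7, length = 1, mean = 7/1 ≈ 7.000
  cycle 0 → 1 → 0: weight = 12, length = 2, mean = 12/2 ≈ 6.000
  cycle 1 → 0 → 1: weight = 12, length = 2, mean = 12/2 ≈ 6.000
Minimum mean = 6.000, attained e.g. along the cycle 0 → 0 with weight 6 and length 1. So λ(A) = 6/1 = 6.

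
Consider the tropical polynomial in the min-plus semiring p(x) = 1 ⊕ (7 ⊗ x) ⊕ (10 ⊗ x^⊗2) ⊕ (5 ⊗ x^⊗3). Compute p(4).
p(4) = 1

A tropical monomial a ⊗ x^⊗i evaluates to a + i · x. Evaluating each term at x = 4:
  Term 0 contributes 1 + 0 · 4 = 1
  Term 1 contributes 7 + 1 · 4 = 11
  Term 2 contributes 10 + 2 · 4 = 18
  Term 3 contributes 5 + 3 · 4 = 17
p(4) = ⊕ of these = min[1, 11, 18, 17] = 1.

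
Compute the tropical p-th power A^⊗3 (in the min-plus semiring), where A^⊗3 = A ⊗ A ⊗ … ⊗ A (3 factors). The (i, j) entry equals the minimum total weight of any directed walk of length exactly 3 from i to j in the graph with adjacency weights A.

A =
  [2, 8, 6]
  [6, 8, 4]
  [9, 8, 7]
A^⊗3 =
  [6, 12, 10]
  [10, 16, 14]
  [13, 19, 17]

Each entry (A^⊗3)_ij equals the minimum over all length-3 walks i = v_0 → v_1 → … → v_3 = j of Σ_t A[v_t][v_{t+1}]. For example, for (i, j) = (0, 2) we minimise over 9 possible intermediate vertex sequences; the minimum is 10, attained along the walk 0 → 0 → 0 → 2.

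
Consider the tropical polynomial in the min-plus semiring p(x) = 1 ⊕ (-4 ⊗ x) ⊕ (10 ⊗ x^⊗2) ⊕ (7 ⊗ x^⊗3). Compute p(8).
p(8) = 1

A tropical monomial a ⊗ x^⊗i evaluates to a + i · x. Evaluating each term at x = 8:
  Term 0 contributes 1 + 0 · 8 = 1
  Term 1 contributes -4 + 1 · 8 = 4
  Term 2 contributes 10 + 2 · 8 = 26
  Term 3 contributes 7 + 3 · 8 = 31
p(8) = ⊕ of these = min[1, 4, 26, 31] = 1.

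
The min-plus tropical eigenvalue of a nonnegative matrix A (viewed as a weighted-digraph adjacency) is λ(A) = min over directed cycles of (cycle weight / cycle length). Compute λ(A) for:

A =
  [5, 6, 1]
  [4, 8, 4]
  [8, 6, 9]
λ(A) = 11/3

Enumerate directed cycles and compute their means (weight / length). Sample:
  cycle 0 → 0: weight = 5, length = 1, mean = 5/1 ≈ 5.000
  cycle 1 → 1: weight = 8, length = 1, mean = 8/1 ≈ 8.000
  cycle 2 → 2: weight = 9, length = 1, mean = 9/1 ≈ 9.000
  cycle 0 → 1 → 0: weight = 10, length = 2, mean = 10/2 ≈ 5.000
  cycle 0 → 2 → 0: weight = 9, length = 2, mean = 9/2 ≈ 4.500
  cycle 1 → 0 → 1: weight = 10, length = 2, mean = 10/2 ≈ 5.000
Minimum mean = 3.667, attained e.g. along the cycle 0 → 2 → 1 → 0 with weight 11 and length 3. So λ(A) = 11/3 = 11/3.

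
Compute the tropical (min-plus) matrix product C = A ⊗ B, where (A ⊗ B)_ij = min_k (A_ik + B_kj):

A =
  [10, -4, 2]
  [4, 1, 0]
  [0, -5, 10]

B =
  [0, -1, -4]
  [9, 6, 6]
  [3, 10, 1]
A ⊗ B =
  [5, 2, 2]
  [3, 3, 0]
  [0, -1, -4]

Apply the min-plus product entry-by-entry:
  C[0][0] = min over k of (A[0][0] + B[0][0] = 10 + 0 = 10, A[0][1] + B[1][0] = -4 + 9 = 5, A[0][2] + B[2][0] = 2 + 3 = 5) = 5 (attained at k = 1)
  C[0][1] = min over k of (A[0][0] + B[0][1] = 10 + -1 = 9, A[0][1] + B[1][1] = -4 + 6 = 2, A[0][2] + B[2][1] = 2 + 10 = 12) = 2 (attained at k = 1)
  C[0][2] = min over k of (A[0][0] + B[0][2] = 10 + -4 = 6, A[0][1] + B[1][2] = -4 + 6 = 2, A[0][2] + B[2][2] = 2 + 1 = 3) = 2 (attained at k = 1)
  C[1][0] = min over k of (A[1][0] + B[0][0] = 4 + 0 = 4, A[1][1] + B[1][0] = 1 + 9 = 10, A[1][2] + B[2][0] = 0 + 3 = 3) = 3 (attained at k = 2)
  C[1][1] = min over k of (A[1][0] + B[0][1] = 4 + -1 = 3, A[1][1] + B[1][1] = 1 + 6 = 7, A[1][2] + B[2][1] = 0 + 10 = 10) = 3 (attained at k = 0)
  C[1][2] = min over k of (A[1][0] + B[0][2] = 4 + -4 = 0, A[1][1] + B[1][2] = 1 + 6 = 7, A[1][2] + B[2][2] = 0 + 1 = 1) = 0 (attained at k = 0)
  C[2][0] = min over k of (A[2][0] + B[0][0] = 0 + 0 = 0, A[2][1] + B[1][0] = -5 + 9 = 4, A[2][2] + B[2][0] = 10 + 3 = 13) = 0 (attained at k = 0)
  C[2][1] = min over k of (A[2][0] + B[0][1] = 0 + -1 = -1, A[2][1] + B[1][1] = -5 + 6 = 1, A[2][2] + B[2][1] = 10 + 10 = 20) = -1 (attained at k = 0)
  C[2][2] = min over k of (A[2][0] + B[0][2] = 0 + -4 = -4, A[2][1] + B[1][2] = -5 + 6 = 1, A[2][2] + B[2][2] = 10 + 1 = 11) = -4 (attained at k = 0)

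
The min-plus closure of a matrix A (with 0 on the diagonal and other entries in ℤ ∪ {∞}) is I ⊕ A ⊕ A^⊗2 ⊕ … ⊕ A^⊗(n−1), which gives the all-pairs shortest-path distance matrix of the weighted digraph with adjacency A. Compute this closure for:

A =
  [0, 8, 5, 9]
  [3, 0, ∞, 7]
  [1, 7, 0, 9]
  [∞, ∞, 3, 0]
Closure =
  [0, 8, 5, 9]
  [3, 0, 8, 7]
  [1, 7, 0, 9]
  [4, 10, 3, 0]

This is the Floyd-Warshall all-pairs shortest-path computation. For each intermediate vertex k = 0, 1, …, 3, update dist[i][j] ← min(dist[i][j], dist[i][k] + dist[k][j]). The final matrix gives, for each (i, j), the minimum total weight of any directed path from i to j (possibly empty when i = j).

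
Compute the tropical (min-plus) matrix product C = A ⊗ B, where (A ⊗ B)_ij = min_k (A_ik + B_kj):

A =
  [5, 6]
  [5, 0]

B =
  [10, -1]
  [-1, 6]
A ⊗ B =
  [5, 4]
  [-1, 4]

Apply the min-plus product entry-by-entry:
  C[0][0] = min over k of (A[0][0] + B[0][0] = 5 + 10 = 15, A[0][1] + B[1][0] = 6 + -1 = 5) = 5 (attained at k = 1)
  C[0][1] = min over k of (A[0][0] + B[0][1] = 5 + -1 = 4, A[0][1] + B[1][1] = 6 + 6 = 12) = 4 (attained at k = 0)
  C[1][0] = min over k of (A[1][0] + B[0][0] = 5 + 10 = 15, A[1][1] + B[1][0] = 0 + -1 = -1) = -1 (attained at k = 1)
  C[1][1] = min over k of (A[1][0] + B[0][1] = 5 + -1 = 4, A[1][1] + B[1][1] = 0 + 6 = 6) = 4 (attained at k = 0)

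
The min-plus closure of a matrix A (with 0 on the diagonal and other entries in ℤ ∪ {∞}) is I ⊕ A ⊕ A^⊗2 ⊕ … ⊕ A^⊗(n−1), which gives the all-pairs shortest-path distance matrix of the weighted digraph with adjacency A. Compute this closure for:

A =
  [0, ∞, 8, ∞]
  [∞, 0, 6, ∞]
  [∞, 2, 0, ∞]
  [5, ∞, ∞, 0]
Closure =
  [0, 10, 8, ∞]
  [∞, 0, 6, ∞]
  [∞, 2, 0, ∞]
  [5, 15, 13, 0]

This is the Floyd-Warshall all-pairs shortest-path computation. For each intermediate vertex k = 0, 1, …, 3, update dist[i][j] ← min(dist[i][j], dist[i][k] + dist[k][j]). The final matrix gives, for each (i, j), the minimum total weight of any directed path from i to j (possibly empty when i = j).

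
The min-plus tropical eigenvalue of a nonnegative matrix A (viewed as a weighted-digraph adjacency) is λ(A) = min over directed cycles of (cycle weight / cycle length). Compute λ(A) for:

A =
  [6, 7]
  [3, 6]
λ(A) = 5

Enumerate directed cycles and compute their means (weight / length). Sample:
  cycle 0 → 0: weight = 6, length = 1, mean = 6/1 ≈ 6.000
  cycle 1 → 1: weight = 6, length = 1, mean = 6/1 ≈ 6.000
  cycle 0 → 1 → 0: weight = 10, length = 2, mean = 10/2 ≈ 5.000
  cycle 1 → 0 → 1: weight = 10, length = 2, mean = 10/2 ≈ 5.000
Minimum mean = 5.000, attained e.g. along the cycle 0 → 1 → 0 with weight 10 and length 2. So λ(A) = 10/2 = 5.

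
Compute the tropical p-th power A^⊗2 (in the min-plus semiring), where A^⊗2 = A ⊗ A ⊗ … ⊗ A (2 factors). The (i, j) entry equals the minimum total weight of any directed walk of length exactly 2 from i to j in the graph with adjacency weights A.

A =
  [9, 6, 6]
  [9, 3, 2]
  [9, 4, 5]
A^⊗2 =
  [15, 9, 8]
  [11, 6, 5]
  [13, 7, 6]

Each entry (A^⊗2)_ij equals the minimum over all length-2 walks i = v_0 → v_1 → … → v_2 = j of Σ_t A[v_t][v_{t+1}]. For example, for (i, j) = (0, 2) we minimise over 3 possible intermediate vertex sequences; the minimum is 8, attained along the walk 0 → 1 → 2.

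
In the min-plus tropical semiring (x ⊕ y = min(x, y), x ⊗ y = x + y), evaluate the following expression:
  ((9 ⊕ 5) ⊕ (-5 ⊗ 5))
((9 ⊕ 5) ⊕ (-5 ⊗ 5)) = 0

Expand innermost to outermost. Recall ⊕ takes the minimum of its arguments and ⊗ takes their sum. Working out the expression ((9 ⊕ 5) ⊕ (-5 ⊗ 5)) gives 0.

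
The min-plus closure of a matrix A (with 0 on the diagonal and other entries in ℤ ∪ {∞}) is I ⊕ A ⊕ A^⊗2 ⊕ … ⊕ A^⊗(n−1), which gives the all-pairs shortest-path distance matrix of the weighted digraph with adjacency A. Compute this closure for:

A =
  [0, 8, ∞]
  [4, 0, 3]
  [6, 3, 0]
Closure =
  [0, 8, 11]
  [4, 0, 3]
  [6, 3, 0]

This is the Floyd-Warshall all-pairs shortest-path computation. For each intermediate vertex k = 0, 1, …, 2, update dist[i][j] ← min(dist[i][j], dist[i][k] + dist[k][j]). The final matrix gives, for each (i, j), the minimum total weight of any directed path from i to j (possibly empty when i = j).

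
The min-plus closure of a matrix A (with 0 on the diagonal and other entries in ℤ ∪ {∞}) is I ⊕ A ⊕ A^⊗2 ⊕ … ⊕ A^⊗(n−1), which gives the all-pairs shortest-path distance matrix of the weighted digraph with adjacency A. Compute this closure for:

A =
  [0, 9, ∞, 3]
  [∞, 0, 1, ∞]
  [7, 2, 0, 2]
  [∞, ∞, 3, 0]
Closure =
  [0, 8, 6, 3]
  [8, 0, 1, 3]
  [7, 2, 0, 2]
  [10, 5, 3, 0]

This is the Floyd-Warshall all-pairs shortest-path computation. For each intermediate vertex k = 0, 1, …, 3, update dist[i][j] ← min(dist[i][j], dist[i][k] + dist[k][j]). The final matrix gives, for each (i, j), the minimum total weight of any directed path from i to j (possibly empty when i = j).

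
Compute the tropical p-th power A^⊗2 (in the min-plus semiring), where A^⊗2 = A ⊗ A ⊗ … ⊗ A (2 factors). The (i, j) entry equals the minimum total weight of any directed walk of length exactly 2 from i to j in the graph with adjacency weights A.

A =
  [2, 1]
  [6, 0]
A^⊗2 =
  [4, 1]
  [6, 0]

Each entry (A^⊗2)_ij equals the minimum over all length-2 walks i = v_0 → v_1 → … → v_2 = j of Σ_t A[v_t][v_{t+1}]. For example, for (i, j) = (0, 1) we minimise over 2 possible intermediate vertex sequences; the minimum is 1, attained along the walk 0 → 1 → 1.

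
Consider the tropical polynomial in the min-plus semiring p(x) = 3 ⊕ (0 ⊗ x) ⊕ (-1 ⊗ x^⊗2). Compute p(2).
p(2) = 2

A tropical monomial a ⊗ x^⊗i evaluates to a + i · x. Evaluating each term at x = 2:
  Term 0 contributes 3 + 0 · 2 = 3
  Term 1 contributes 0 + 1 · 2 = 2
  Term 2 contributes -1 + 2 · 2 = 3
p(2) = ⊕ of these = min[3, 2, 3] = 2.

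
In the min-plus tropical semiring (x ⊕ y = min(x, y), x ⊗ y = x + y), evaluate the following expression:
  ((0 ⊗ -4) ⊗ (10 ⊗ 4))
((0 ⊗ -4) ⊗ (10 ⊗ 4)) = 10

Expand innermost to outermost. Recall ⊕ takes the minimum of its arguments and ⊗ takes their sum. Working out the expression ((0 ⊗ -4) ⊗ (10 ⊗ 4)) gives 10.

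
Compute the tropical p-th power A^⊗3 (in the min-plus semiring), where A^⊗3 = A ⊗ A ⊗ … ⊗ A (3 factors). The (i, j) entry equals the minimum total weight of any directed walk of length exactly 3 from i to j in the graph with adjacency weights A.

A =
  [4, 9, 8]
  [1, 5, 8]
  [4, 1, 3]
A^⊗3 =
  [10, 12, 14]
  [9, 10, 12]
  [5, 7, 9]

Each entry (A^⊗3)_ij equals the minimum over all length-3 walks i = v_0 → v_1 → … → v_3 = j of Σ_t A[v_t][v_{t+1}]. For example, for (i, j) = (0, 2) we minimise over 9 possible intermediate vertex sequences; the minimum is 14, attained along the walk 0 → 2 → 2 → 2.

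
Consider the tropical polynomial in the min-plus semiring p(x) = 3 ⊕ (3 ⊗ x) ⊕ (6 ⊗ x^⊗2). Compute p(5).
p(5) = 3

A tropical monomial a ⊗ x^⊗i evaluates to a + i · x. Evaluating each term at x = 5:
  Term 0 contributes 3 + 0 · 5 = 3
  Term 1 contributes 3 + 1 · 5 = 8
  Term 2 contributes 6 + 2 · 5 = 16
p(5) = ⊕ of these = min[3, 8, 16] = 3.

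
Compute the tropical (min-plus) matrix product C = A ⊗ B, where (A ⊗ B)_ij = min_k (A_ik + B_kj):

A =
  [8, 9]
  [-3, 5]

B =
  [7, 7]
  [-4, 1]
A ⊗ B =
  [5, 10]
  [1, 4]

Apply the min-plus product entry-by-entry:
  C[0][0] = min over k of (A[0][0] + B[0][0] = 8 + 7 = 15, A[0][1] + B[1][0] = 9 + -4 = 5) = 5 (attained at k = 1)
  C[0][1] = min over k of (A[0][0] + B[0][1] = 8 + 7 = 15, A[0][1] + B[1][1] = 9 + 1 = 10) = 10 (attained at k = 1)
  C[1][0] = min over k of (A[1][0] + B[0][0] = -3 + 7 = 4, A[1][1] + B[1][0] = 5 + -4 = 1) = 1 (attained at k = 1)
  C[1][1] = min over k of (A[1][0] + B[0][1] = -3 + 7 = 4, A[1][1] + B[1][1] = 5 + 1 = 6) = 4 (attained at k = 0)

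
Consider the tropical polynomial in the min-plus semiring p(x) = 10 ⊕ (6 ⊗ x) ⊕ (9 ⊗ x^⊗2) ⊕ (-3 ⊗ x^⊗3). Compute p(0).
p(0) = -3

A tropical monomial a ⊗ x^⊗i evaluates to a + i · x. Evaluating each term at x = 0:
  Term 0 contributes 10 + 0 · 0 = 10
  Term 1 contributes 6 + 1 · 0 = 6
  Term 2 contributes 9 + 2 · 0 = 9
  Term 3 contributes -3 + 3 · 0 = -3
p(0) = ⊕ of these = min[10, 6, 9, -3] = -3.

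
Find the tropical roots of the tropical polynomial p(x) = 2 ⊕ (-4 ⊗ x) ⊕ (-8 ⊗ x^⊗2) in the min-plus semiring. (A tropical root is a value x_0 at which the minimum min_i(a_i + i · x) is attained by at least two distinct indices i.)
Roots: {4, 6}

Each tropical root is a break point of the lower envelope of the lines y = a_i + i · x (there are 3 lines, with slopes 0, 1, ..., 2). Only the lines that attain the minimum somewhere contribute to roots; other lines are dominated. Here the surviving (envelope) indices are i = 2, i = 1, i = 0.
Intersections between consecutive envelope lines give the roots: for adjacent envelope indices i < j the intersection is x = (a_i − a_j) / (j − i). Reading off the sorted break points: {4, 6}.
Verification: at each break x_0, at least two indices attain the minimum of min_i(a_i + i · x_0).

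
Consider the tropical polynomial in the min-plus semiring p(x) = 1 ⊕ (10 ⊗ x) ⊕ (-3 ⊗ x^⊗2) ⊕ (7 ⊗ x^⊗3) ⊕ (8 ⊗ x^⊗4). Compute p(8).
p(8) = 1

A tropical monomial a ⊗ x^⊗i evaluates to a + i · x. Evaluating each term at x = 8:
  Term 0 contributes 1 + 0 · 8 = 1
  Term 1 contributes 10 + 1 · 8 = 18
  Term 2 contributes -3 + 2 · 8 = 13
  Term 3 contributes 7 + 3 · 8 = 31
  Term 4 contributes 8 + 4 · 8 = 40
p(8) = ⊕ of these = min[1, 18, 13, 31, 40] = 1.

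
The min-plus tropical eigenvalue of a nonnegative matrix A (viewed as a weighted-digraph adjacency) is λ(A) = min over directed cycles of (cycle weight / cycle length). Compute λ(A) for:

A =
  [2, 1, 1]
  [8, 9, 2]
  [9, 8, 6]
λ(A) = 2

Enumerate directed cycles and compute their means (weight / length). Sample:
  cycle 0 → 0: weight = 2, length = 1, mean = 2/1 ≈ 2.000
  cycle 1 → 1: weight = 9, length = 1, mean = 9/1 ≈ 9.000
  cycle 2 → 2: weight = 6, length = 1, mean = 6/1 ≈ 6.000
  cycle 0 → 1 → 0: weight = 9, length = 2, mean = 9/2 ≈ 4.500
  cycle 0 → 2 → 0: weight = 10, length = 2, mean = 10/2 ≈ 5.000
  cycle 1 → 0 → 1: weight = 9, length = 2, mean = 9/2 ≈ 4.500
Minimum mean = 2.000, attained e.g. along the cycle 0 → 0 with weight 2 and length 1. So λ(A) = 2/1 = 2.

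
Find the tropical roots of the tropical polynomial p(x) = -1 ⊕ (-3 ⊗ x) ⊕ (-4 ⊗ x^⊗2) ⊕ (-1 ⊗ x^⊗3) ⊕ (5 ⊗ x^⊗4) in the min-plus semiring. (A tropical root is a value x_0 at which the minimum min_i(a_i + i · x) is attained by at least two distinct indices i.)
Roots: {-6, -3, 1, 2}

Each tropical root is a break point of the lower envelope of the lines y = a_i + i · x (there are 5 lines, with slopes 0, 1, ..., 4). Only the lines that attain the minimum somewhere contribute to roots; other lines are dominated. Here the surviving (envelope) indices are i = 4, i = 3, i = 2, i = 1, i = 0.
Intersections between consecutive envelope lines give the roots: for adjacent envelope indices i < j the intersection is x = (a_i − a_j) / (j − i). Reading off the sorted break points: {-6, -3, 1, 2}.
Verification: at each break x_0, at least two indices attain the minimum of min_i(a_i + i · x_0).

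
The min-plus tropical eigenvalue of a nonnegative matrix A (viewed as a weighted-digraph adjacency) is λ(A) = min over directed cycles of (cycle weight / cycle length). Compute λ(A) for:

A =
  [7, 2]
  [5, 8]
λ(A) = 7/2

Enumerate directed cycles and compute their means (weight / length). Sample:
  cycle 0 → 0: weight = 7, length = 1, mean = 7/1 ≈ 7.000
  cycle 1 → 1: weight = 8, length = 1, mean = 8/1 ≈ 8.000
  cycle 0 → 1 → 0: weight = 7, length = 2, mean = 7/2 ≈ 3.500
  cycle 1 → 0 → 1: weight = 7, length = 2, mean = 7/2 ≈ 3.500
Minimum mean = 3.500, attained e.g. along the cycle 0 → 1 → 0 with weight 7 and length 2. So λ(A) = 7/2 = 7/2.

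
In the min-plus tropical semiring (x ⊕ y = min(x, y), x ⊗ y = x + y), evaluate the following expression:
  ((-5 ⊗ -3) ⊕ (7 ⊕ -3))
((-5 ⊗ -3) ⊕ (7 ⊕ -3)) = -8

Expand innermost to outermost. Recall ⊕ takes the minimum of its arguments and ⊗ takes their sum. Working out the expression ((-5 ⊗ -3) ⊕ (7 ⊕ -3)) gives -8.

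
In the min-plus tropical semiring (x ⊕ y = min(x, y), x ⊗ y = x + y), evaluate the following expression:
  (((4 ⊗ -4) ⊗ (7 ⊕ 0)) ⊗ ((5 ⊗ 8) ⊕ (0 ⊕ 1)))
(((4 ⊗ -4) ⊗ (7 ⊕ 0)) ⊗ ((5 ⊗ 8) ⊕ (0 ⊕ 1))) = 0

Expand innermost to outermost. Recall ⊕ takes the minimum of its arguments and ⊗ takes their sum. Working out the expression (((4 ⊗ -4) ⊗ (7 ⊕ 0)) ⊗ ((5 ⊗ 8) ⊕ (0 ⊕ 1))) gives 0.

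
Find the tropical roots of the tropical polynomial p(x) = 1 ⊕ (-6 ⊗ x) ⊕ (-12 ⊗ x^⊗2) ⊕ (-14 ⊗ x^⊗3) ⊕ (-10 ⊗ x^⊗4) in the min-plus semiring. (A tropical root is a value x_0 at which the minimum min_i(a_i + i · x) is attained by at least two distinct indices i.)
Roots: {-4, 2, 6, 7}

Each tropical root is a break point of the lower envelope of the lines y = a_i + i · x (there are 5 lines, with slopes 0, 1, ..., 4). Only the lines that attain the minimum somewhere contribute to roots; other lines are dominated. Here the surviving (envelope) indices are i = 4, i = 3, i = 2, i = 1, i = 0.
Intersections between consecutive envelope lines give the roots: for adjacent envelope indices i < j the intersection is x = (a_i − a_j) / (j − i). Reading off the sorted break points: {-4, 2, 6, 7}.
Verification: at each break x_0, at least two indices attain the minimum of min_i(a_i + i · x_0).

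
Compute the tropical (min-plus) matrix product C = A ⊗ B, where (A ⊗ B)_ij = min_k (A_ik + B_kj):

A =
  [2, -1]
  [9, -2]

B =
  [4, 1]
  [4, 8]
A ⊗ B =
  [3, 3]
  [2, 6]

Apply the min-plus product entry-by-entry:
  C[0][0] = min over k of (A[0][0] + B[0][0] = 2 + 4 = 6, A[0][1] + B[1][0] = -1 + 4 = 3) = 3 (attained at k = 1)
  C[0][1] = min over k of (A[0][0] + B[0][1] = 2 + 1 = 3, A[0][1] + B[1][1] = -1 + 8 = 7) = 3 (attained at k = 0)
  C[1][0] = min over k of (A[1][0] + B[0][0] = 9 + 4 = 13, A[1][1] + B[1][0] = -2 + 4 = 2) = 2 (attained at k = 1)
  C[1][1] = min over k of (A[1][0] + B[0][1] = 9 + 1 = 10, A[1][1] + B[1][1] = -2 + 8 = 6) = 6 (attained at k = 1)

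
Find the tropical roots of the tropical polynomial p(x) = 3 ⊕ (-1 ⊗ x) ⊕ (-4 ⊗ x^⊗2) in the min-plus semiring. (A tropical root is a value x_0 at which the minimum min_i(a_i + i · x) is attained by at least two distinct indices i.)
Roots: {3, 4}

Each tropical root is a break point of the lower envelope of the lines y = a_i + i · x (there are 3 lines, with slopes 0, 1, ..., 2). Only the lines that attain the minimum somewhere contribute to roots; other lines are dominated. Here the surviving (envelope) indices are i = 2, i = 1, i = 0.
Intersections between consecutive envelope lines give the roots: for adjacent envelope indices i < j the intersection is x = (a_i − a_j) / (j − i). Reading off the sorted break points: {3, 4}.
Verification: at each break x_0, at least two indices attain the minimum of min_i(a_i + i · x_0).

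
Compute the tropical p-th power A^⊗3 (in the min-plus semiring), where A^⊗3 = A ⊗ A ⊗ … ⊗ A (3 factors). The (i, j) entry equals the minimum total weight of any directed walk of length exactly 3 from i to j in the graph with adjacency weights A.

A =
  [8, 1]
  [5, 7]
A^⊗3 =
  [13, 7]
  [11, 13]

Each entry (A^⊗3)_ij equals the minimum over all length-3 walks i = v_0 → v_1 → … → v_3 = j of Σ_t A[v_t][v_{t+1}]. For example, for (i, j) = (0, 1) we minimise over 4 possible intermediate vertex sequences; the minimum is 7, attained along the walk 0 → 1 → 0 → 1.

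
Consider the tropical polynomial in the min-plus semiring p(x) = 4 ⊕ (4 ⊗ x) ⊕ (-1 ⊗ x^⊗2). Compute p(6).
p(6) = 4

A tropical monomial a ⊗ x^⊗i evaluates to a + i · x. Evaluating each term at x = 6:
  Term 0 contributes 4 + 0 · 6 = 4
  Term 1 contributes 4 + 1 · 6 = 10
  Term 2 contributes -1 + 2 · 6 = 11
p(6) = ⊕ of these = min[4, 10, 11] = 4.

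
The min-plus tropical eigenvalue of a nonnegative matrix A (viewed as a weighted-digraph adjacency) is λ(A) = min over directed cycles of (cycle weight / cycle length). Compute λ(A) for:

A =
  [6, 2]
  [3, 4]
λ(A) = 5/2

Enumerate directed cycles and compute their means (weight / length). Sample:
  cycle 0 → 0: weight = 6, length = 1, mean = 6/1 ≈ 6.000
  cycle 1 → 1: weight = 4, length = 1, mean = 4/1 ≈ 4.000
  cycle 0 → 1 → 0: weight = 5, length = 2, mean = 5/2 ≈ 2.500
  cycle 1 → 0 → 1: weight = 5, length = 2, mean = 5/2 ≈ 2.500
Minimum mean = 2.500, attained e.g. along the cycle 0 → 1 → 0 with weight 5 and length 2. So λ(A) = 5/2 = 5/2.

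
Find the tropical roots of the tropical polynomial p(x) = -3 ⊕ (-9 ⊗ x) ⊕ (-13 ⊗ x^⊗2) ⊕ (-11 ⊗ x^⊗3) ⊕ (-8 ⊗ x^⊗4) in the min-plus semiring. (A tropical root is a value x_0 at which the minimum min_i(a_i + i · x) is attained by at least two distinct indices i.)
Roots: {-3, -2, 4, 6}

Each tropical root is a break point of the lower envelope of the lines y = a_i + i · x (there are 5 lines, with slopes 0, 1, ..., 4). Only the lines that attain the minimum somewhere contribute to roots; other lines are dominated. Here the surviving (envelope) indices are i = 4, i = 3, i = 2, i = 1, i = 0.
Intersections between consecutive envelope lines give the roots: for adjacent envelope indices i < j the intersection is x = (a_i − a_j) / (j − i). Reading off the sorted break points: {-3, -2, 4, 6}.
Verification: at each break x_0, at least two indices attain the minimum of min_i(a_i + i · x_0).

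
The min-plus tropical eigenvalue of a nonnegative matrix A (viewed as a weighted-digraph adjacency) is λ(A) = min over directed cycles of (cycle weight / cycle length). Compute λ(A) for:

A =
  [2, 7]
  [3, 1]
λ(A) = 1

Enumerate directed cycles and compute their means (weight / length). Sample:
  cycle 0 → 0: weight = 2, length = 1, mean = 2/1 ≈ 2.000
  cycle 1 → 1: weight = 1, length = 1, mean = 1/1 ≈ 1.000
  cycle 0 → 1 → 0: weight = 10, length = 2, mean = 10/2 ≈ 5.000
  cycle 1 → 0 → 1: weight = 10, length = 2, mean = 10/2 ≈ 5.000
Minimum mean = 1.000, attained e.g. along the cycle 1 → 1 with weight 1 and length 1. So λ(A) = 1/1 = 1.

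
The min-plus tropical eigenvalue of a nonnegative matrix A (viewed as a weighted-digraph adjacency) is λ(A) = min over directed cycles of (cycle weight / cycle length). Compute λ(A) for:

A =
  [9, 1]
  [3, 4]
λ(A) = 2

Enumerate directed cycles and compute their means (weight / length). Sample:
  cycle 0 → 0: weight = 9, length = 1, mean = 9/1 ≈ 9.000
  cycle 1 → 1: weight = 4, length = 1, mean = 4/1 ≈ 4.000
  cycle 0 → 1 → 0: weight = 4, length = 2, mean = 4/2 ≈ 2.000
  cycle 1 → 0 → 1: weight = 4, length = 2, mean = 4/2 ≈ 2.000
Minimum mean = 2.000, attained e.g. along the cycle 0 → 1 → 0 with weight 4 and length 2. So λ(A) = 4/2 = 2.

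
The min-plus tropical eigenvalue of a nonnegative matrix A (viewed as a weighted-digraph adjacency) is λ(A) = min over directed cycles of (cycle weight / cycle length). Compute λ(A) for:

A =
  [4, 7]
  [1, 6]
λ(A) = 4

Enumerate directed cycles and compute their means (weight / length). Sample:
  cycle 0 → 0: weight = 4, length = 1, mean = 4/1 ≈ 4.000
  cycle 1 → 1: weight = 6, length = 1, mean = 6/1 ≈ 6.000
  cycle 0 → 1 → 0: weight = 8, length = 2, mean = 8/2 ≈ 4.000
  cycle 1 → 0 → 1: weight = 8, length = 2, mean = 8/2 ≈ 4.000
Minimum mean = 4.000, attained e.g. along the cycle 0 → 0 with weight 4 and length 1. So λ(A) = 4/1 = 4.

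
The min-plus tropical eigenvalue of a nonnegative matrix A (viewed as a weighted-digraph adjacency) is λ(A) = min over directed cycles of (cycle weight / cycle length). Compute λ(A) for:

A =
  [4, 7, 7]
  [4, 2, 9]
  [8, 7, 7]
λ(A) = 2

Enumerate directed cycles and compute their means (weight / length). Sample:
  cycle 0 → 0: weight = 4, length = 1, mean = 4/1 ≈ 4.000
  cycle 1 → 1: weight = 2, length = 1, mean = 2/1 ≈ 2.000
  cycle 2 → 2: weight = 7, length = 1, mean = 7/1 ≈ 7.000
  cycle 0 → 1 → 0: weight = 11, length = 2, mean = 11/2 ≈ 5.500
  cycle 0 → 2 → 0: weight = 15, length = 2, mean = 15/2 ≈ 7.500
  cycle 1 → 0 → 1: weight = 11, length = 2, mean = 11/2 ≈ 5.500
Minimum mean = 2.000, attained e.g. along the cycle 1 → 1 with weight 2 and length 1. So λ(A) = 2/1 = 2.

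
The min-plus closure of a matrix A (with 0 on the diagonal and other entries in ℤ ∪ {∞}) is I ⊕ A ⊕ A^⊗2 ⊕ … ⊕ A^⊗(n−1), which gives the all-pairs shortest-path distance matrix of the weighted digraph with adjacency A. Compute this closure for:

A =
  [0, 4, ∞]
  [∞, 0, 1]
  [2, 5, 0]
Closure =
  [0, 4, 5]
  [3, 0, 1]
  [2, 5, 0]

This is the Floyd-Warshall all-pairs shortest-path computation. For each intermediate vertex k = 0, 1, …, 2, update dist[i][j] ← min(dist[i][j], dist[i][k] + dist[k][j]). The final matrix gives, for each (i, j), the minimum total weight of any directed path from i to j (possibly empty when i = j).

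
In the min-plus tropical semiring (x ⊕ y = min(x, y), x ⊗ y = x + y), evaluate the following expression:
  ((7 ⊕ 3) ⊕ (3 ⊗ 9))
((7 ⊕ 3) ⊕ (3 ⊗ 9)) = 3

Expand innermost to outermost. Recall ⊕ takes the minimum of its arguments and ⊗ takes their sum. Working out the expression ((7 ⊕ 3) ⊕ (3 ⊗ 9)) gives 3.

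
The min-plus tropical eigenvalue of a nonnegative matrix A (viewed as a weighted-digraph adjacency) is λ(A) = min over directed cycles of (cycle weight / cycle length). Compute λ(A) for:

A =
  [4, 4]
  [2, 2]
λ(A) = 2

Enumerate directed cycles and compute their means (weight / length). Sample:
  cycle 0 → 0: weight = 4, length = 1, mean = 4/1 ≈ 4.000
  cycle 1 → 1: weight = 2, length = 1, mean = 2/1 ≈ 2.000
  cycle 0 → 1 → 0: weight = 6, length = 2, mean = 6/2 ≈ 3.000
  cycle 1 → 0 → 1: weight = 6, length = 2, mean = 6/2 ≈ 3.000
Minimum mean = 2.000, attained e.g. along the cycle 1 → 1 with weight 2 and length 1. So λ(A) = 2/1 = 2.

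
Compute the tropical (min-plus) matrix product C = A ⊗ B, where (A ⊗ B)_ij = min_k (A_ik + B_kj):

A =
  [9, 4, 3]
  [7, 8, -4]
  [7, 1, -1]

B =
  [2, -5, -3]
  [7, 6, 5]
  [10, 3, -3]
A ⊗ B =
  [11, 4, 0]
  [6, -1, -7]
  [8, 2, -4]

Apply the min-plus product entry-by-entry:
  C[0][0] = min over k of (A[0][0] + B[0][0] = 9 + 2 = 11, A[0][1] + B[1][0] = 4 + 7 = 11, A[0][2] + B[2][0] = 3 + 10 = 13) = 11 (attained at k = 0)
  C[0][1] = min over k of (A[0][0] + B[0][1] = 9 + -5 = 4, A[0][1] + B[1][1] = 4 + 6 = 10, A[0][2] + B[2][1] = 3 + 3 = 6) = 4 (attained at k = 0)
  C[0][2] = min over k of (A[0][0] + B[0][2] = 9 + -3 = 6, A[0][1] + B[1][2] = 4 + 5 = 9, A[0][2] + B[2][2] = 3 + -3 = 0) = 0 (attained at k = 2)
  C[1][0] = min over k of (A[1][0] + B[0][0] = 7 + 2 = 9, A[1][1] + B[1][0] = 8 + 7 = 15, A[1][2] + B[2][0] = -4 + 10 = 6) = 6 (attained at k = 2)
  C[1][1] = min over k of (A[1][0] + B[0][1] = 7 + -5 = 2, A[1][1] + B[1][1] = 8 + 6 = 14, A[1][2] + B[2][1] = -4 + 3 = -1) = -1 (attained at k = 2)
  C[1][2] = min over k of (A[1][0] + B[0][2] = 7 + -3 = 4, A[1][1] + B[1][2] = 8 + 5 = 13, A[1][2] + B[2][2] = -4 + -3 = -7) = -7 (attained at k = 2)
  C[2][0] = min over k of (A[2][0] + B[0][0] = 7 + 2 = 9, A[2][1] + B[1][0] = 1 + 7 = 8, A[2][2] + B[2][0] = -1 + 10 = 9) = 8 (attained at k = 1)
  C[2][1] = min over k of (A[2][0] + B[0][1] = 7 + -5 = 2, A[2][1] + B[1][1] = 1 + 6 = 7, A[2][2] + B[2][1] = -1 + 3 = 2) = 2 (attained at k = 0)
  C[2][2] = min over k of (A[2][0] + B[0][2] = 7 + -3 = 4, A[2][1] + B[1][2] = 1 + 5 = 6, A[2][2] + B[2][2] = -1 + -3 = -4) = -4 (attained at k = 2)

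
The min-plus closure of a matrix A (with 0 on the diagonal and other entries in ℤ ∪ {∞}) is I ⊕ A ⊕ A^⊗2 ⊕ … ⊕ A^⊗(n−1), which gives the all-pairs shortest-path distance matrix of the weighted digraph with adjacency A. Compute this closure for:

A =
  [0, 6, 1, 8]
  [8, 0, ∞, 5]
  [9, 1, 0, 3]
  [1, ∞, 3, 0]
Closure =
  [0, 2, 1, 4]
  [6, 0, 7, 5]
  [4, 1, 0, 3]
  [1, 3, 2, 0]

This is the Floyd-Warshall all-pairs shortest-path computation. For each intermediate vertex k = 0, 1, …, 3, update dist[i][j] ← min(dist[i][j], dist[i][k] + dist[k][j]). The final matrix gives, for each (i, j), the minimum total weight of any directed path from i to j (possibly empty when i = j).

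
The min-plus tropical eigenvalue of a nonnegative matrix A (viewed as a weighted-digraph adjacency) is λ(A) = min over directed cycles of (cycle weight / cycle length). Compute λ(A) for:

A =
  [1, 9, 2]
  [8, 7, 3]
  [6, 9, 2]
λ(A) = 1

Enumerate directed cycles and compute their means (weight / length). Sample:
  cycle 0 → 0: weight = 1, length = 1, mean = 1/1 ≈ 1.000
  cycle 1 → 1: weight = 7, length = 1, mean = 7/1 ≈ 7.000
  cycle 2 → 2: weight = 2, length = 1, mean = 2/1 ≈ 2.000
  cycle 0 → 1 → 0: weight = 17, length = 2, mean = 17/2 ≈ 8.500
  cycle 0 → 2 → 0: weight = 8, length = 2, mean = 8/2 ≈ 4.000
  cycle 1 → 0 → 1: weight = 17, length = 2, mean = 17/2 ≈ 8.500
Minimum mean = 1.000, attained e.g. along the cycle 0 → 0 with weight 1 and length 1. So λ(A) = 1/1 = 1.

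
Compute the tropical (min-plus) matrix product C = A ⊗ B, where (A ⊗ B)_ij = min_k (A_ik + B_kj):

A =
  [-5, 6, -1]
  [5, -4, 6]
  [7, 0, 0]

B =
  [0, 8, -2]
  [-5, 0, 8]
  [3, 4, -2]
A ⊗ B =
  [-5, 3, -7]
  [-9, -4, 3]
  [-5, 0, -2]

Apply the min-plus product entry-by-entry:
  C[0][0] = min over k of (A[0][0] + B[0][0] = -5 + 0 = -5, A[0][1] + B[1][0] = 6 + -5 = 1, A[0][2] + B[2][0] = -1 + 3 = 2) = -5 (attained at k = 0)
  C[0][1] = min over k of (A[0][0] + B[0][1] = -5 + 8 = 3, A[0][1] + B[1][1] = 6 + 0 = 6, A[0][2] + B[2][1] = -1 + 4 = 3) = 3 (attained at k = 0)
  C[0][2] = min over k of (A[0][0] + B[0][2] = -5 + -2 = -7, A[0][1] + B[1][2] = 6 + 8 = 14, A[0][2] + B[2][2] = -1 + -2 = -3) = -7 (attained at k = 0)
  C[1][0] = min over k of (A[1][0] + B[0][0] = 5 + 0 = 5, A[1][1] + B[1][0] = -4 + -5 = -9, A[1][2] + B[2][0] = 6 + 3 = 9) = -9 (attained at k = 1)
  C[1][1] = min over k of (A[1][0] + B[0][1] = 5 + 8 = 13, A[1][1] + B[1][1] = -4 + 0 = -4, A[1][2] + B[2][1] = 6 + 4 = 10) = -4 (attained at k = 1)
  C[1][2] = min over k of (A[1][0] + B[0][2] = 5 + -2 = 3, A[1][1] + B[1][2] = -4 + 8 = 4, A[1][2] + B[2][2] = 6 + -2 = 4) = 3 (attained at k = 0)
  C[2][0] = min over k of (A[2][0] + B[0][0] = 7 + 0 = 7, A[2][1] + B[1][0] = 0 + -5 = -5, A[2][2] + B[2][0] = 0 + 3 = 3) = -5 (attained at k = 1)
  C[2][1] = min over k of (A[2][0] + B[0][1] = 7 + 8 = 15, A[2][1] + B[1][1] = 0 + 0 = 0, A[2][2] + B[2][1] = 0 + 4 = 4) = 0 (attained at k = 1)
  C[2][2] = min over k of (A[2][0] + B[0][2] = 7 + -2 = 5, A[2][1] + B[1][2] = 0 + 8 = 8, A[2][2] + B[2][2] = 0 + -2 = -2) = -2 (attained at k = 2)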